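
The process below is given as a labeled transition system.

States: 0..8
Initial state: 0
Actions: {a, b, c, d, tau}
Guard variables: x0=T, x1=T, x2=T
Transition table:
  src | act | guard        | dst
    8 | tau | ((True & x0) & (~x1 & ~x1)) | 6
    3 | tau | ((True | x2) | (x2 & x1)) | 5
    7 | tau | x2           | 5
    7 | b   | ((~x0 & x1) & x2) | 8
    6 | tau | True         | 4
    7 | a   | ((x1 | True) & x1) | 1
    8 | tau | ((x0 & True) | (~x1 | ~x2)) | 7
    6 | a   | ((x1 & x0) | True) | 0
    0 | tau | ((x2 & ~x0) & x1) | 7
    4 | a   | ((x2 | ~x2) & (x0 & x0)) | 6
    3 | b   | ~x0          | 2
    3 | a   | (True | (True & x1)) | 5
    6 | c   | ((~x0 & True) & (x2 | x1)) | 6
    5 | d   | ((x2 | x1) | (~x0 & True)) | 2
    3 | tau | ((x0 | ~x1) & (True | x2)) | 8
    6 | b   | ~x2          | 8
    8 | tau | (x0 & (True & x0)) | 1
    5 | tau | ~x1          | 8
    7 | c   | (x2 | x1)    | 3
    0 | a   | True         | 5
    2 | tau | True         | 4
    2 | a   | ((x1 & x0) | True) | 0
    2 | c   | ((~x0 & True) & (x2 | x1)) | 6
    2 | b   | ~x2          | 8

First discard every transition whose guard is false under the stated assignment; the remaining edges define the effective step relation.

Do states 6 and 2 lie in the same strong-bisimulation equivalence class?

Answer: BISIMILAR

Working:
Compute ~ classes (split until stable):
  π0 = {{0,1,2,3,4,5,6,7,8}}
  π1 = {{0,4},{1},{2,3,6},{5},{7},{8}}
  π2 = {{0},{1},{2,6},{3},{4},{5},{7},{8}}
Fixed point at round 3; 8 class(es).
[6]={2,6}  [2]={2,6}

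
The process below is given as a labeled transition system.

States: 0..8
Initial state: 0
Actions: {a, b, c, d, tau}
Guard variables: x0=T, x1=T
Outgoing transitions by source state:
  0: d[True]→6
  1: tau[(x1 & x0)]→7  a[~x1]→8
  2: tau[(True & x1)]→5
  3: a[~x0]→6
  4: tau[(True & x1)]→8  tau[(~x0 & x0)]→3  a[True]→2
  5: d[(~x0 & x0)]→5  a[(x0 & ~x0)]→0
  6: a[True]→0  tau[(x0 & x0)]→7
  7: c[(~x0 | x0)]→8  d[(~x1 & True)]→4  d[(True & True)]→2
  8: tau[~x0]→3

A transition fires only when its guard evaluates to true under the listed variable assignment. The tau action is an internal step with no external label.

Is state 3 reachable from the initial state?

Answer: UNREACHABLE

Trace:
After dropping false guards: 9 live edges.
L0 = {0}
L1 = {6}  cumulative {0,6}
L2 = {7}  cumulative {0,6,7}
L3 = {2,8}  cumulative {0,2,6,7,8}
L4 = {5}  cumulative {0,2,5,6,7,8}
Reachable = {0,2,5,6,7,8}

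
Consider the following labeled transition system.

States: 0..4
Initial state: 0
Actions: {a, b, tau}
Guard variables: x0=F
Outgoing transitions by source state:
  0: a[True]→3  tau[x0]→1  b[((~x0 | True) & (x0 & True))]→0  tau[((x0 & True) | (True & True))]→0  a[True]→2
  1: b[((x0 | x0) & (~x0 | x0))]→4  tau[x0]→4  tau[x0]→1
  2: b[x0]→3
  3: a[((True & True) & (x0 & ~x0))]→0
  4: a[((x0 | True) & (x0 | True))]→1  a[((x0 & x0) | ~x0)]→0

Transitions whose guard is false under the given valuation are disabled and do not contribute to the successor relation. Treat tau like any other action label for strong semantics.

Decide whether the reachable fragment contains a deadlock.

Reachable = {0,2,3}
  0: a→2  a→3  tau→0  [3 out]
  2: ∅  [STUCK]
  3: ∅  [STUCK]
Path to 2: a

Answer: DEADLOCK at state 2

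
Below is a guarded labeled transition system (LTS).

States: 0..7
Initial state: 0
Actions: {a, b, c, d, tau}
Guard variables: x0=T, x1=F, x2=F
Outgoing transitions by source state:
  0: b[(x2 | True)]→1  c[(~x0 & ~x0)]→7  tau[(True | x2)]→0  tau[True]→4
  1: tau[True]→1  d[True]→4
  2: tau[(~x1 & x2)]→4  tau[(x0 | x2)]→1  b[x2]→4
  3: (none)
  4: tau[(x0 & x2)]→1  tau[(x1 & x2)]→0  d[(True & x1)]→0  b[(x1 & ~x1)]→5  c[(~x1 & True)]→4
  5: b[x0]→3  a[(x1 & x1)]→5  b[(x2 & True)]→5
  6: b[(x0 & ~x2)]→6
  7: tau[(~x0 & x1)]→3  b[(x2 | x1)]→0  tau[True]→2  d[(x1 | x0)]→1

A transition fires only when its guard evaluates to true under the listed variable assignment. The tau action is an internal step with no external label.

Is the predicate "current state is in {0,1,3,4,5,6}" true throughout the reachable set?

Answer: INVARIANT HOLDS

Analysis:
Safe = {0,1,3,4,5,6}
Reachable = {0,1,4}
  0: safe
  1: safe
  4: safe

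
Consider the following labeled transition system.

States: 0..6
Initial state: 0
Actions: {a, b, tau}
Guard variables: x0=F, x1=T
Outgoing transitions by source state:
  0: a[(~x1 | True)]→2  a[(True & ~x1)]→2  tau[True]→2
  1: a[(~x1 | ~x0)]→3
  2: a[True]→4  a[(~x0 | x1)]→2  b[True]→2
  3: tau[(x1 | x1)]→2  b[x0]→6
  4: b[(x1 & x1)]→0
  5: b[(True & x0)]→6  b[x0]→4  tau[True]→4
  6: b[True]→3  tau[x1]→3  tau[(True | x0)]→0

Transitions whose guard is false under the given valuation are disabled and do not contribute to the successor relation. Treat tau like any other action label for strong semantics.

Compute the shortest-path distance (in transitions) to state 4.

Layered search for 4:
  depth 0: {0}
  depth 1: {2}
  depth 2: {4}
first hit 4 at d=2 via a·a

Answer: 2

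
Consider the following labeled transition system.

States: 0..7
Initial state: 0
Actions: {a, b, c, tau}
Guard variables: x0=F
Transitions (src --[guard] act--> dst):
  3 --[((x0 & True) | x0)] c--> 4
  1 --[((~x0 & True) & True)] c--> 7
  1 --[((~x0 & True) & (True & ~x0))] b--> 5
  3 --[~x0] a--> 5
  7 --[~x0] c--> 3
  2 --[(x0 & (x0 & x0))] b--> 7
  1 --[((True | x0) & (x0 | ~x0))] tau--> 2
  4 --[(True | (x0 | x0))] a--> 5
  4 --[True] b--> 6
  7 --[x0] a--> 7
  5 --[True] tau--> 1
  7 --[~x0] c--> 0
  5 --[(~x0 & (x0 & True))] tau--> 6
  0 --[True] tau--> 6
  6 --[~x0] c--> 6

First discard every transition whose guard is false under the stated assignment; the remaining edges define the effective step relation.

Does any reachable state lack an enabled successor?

Reachable = {0,6}
  0: tau→6  [1 exit(s)]
  6: c→6  [1 exit(s)]

Answer: DEADLOCK-FREE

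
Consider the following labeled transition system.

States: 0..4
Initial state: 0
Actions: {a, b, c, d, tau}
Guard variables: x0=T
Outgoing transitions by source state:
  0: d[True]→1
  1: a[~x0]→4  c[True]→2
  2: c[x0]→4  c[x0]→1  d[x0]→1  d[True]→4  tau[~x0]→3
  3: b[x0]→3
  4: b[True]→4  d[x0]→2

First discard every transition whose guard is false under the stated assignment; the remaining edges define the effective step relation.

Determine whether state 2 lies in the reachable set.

Answer: REACHABLE

Analysis:
Guard filter leaves 9 enabled edge(s).
L0 = {0}
L1 = {1}  cumulative {0,1}
L2 = {2}  cumulative {0,1,2}
L3 = {4}  cumulative {0,1,2,4}
Reach set: {0,1,2,4}
Path to 2: d·c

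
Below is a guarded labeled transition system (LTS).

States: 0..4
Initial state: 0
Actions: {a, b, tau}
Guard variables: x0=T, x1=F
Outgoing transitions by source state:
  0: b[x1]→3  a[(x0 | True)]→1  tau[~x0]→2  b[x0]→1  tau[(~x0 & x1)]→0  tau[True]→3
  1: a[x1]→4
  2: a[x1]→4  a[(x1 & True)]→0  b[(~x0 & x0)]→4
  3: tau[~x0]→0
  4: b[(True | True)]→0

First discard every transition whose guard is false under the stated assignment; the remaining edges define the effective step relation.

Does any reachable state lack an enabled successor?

Reachable = {0,1,3}
  0: a→1  b→1  tau→3  [3 out]
  1: ∅  [no exit]
  3: ∅  [no exit]
witness 1: a

Answer: DEADLOCK at state 1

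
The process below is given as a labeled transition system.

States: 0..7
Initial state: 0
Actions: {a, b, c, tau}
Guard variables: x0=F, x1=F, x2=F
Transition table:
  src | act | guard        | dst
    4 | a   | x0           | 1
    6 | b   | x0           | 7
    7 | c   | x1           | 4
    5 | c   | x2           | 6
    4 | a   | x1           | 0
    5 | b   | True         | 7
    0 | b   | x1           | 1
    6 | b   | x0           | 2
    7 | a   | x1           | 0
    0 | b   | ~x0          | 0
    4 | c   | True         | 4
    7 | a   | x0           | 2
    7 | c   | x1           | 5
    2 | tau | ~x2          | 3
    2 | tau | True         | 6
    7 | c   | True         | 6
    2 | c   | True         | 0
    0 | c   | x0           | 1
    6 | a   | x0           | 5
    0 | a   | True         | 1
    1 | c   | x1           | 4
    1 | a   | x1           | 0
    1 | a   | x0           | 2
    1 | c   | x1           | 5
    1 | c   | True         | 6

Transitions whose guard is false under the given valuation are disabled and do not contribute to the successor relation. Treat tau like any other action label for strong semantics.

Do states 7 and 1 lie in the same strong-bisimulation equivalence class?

Answer: BISIMILAR

Analysis:
Refine partition for ~:
  round 0: {{0,1,2,3,4,5,6,7}}
  round 1: {{0},{1,4,7},{2},{3,6},{5}}
  round 2: {{0},{1,7},{2},{3,6},{4},{5}}
stable after 3 split(s): 6 block(s)
class of 7: {1,7}; class of 1: {1,7}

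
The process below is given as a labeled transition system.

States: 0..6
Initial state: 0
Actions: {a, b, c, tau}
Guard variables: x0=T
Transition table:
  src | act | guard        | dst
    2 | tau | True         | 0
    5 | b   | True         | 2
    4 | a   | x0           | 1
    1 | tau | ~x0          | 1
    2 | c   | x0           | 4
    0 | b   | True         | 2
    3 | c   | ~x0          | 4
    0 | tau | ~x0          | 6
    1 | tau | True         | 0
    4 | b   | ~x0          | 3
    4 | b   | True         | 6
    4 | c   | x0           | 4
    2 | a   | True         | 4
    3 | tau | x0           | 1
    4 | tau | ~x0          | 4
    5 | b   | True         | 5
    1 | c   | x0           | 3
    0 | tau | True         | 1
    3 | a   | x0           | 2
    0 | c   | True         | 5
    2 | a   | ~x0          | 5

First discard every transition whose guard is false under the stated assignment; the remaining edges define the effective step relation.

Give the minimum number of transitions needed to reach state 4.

BFS to 4:
  L0 = {0}
  L1 = {1,2,5}
  L2 = {3,4}
first hit 4 at d=2 via b·a

Answer: 2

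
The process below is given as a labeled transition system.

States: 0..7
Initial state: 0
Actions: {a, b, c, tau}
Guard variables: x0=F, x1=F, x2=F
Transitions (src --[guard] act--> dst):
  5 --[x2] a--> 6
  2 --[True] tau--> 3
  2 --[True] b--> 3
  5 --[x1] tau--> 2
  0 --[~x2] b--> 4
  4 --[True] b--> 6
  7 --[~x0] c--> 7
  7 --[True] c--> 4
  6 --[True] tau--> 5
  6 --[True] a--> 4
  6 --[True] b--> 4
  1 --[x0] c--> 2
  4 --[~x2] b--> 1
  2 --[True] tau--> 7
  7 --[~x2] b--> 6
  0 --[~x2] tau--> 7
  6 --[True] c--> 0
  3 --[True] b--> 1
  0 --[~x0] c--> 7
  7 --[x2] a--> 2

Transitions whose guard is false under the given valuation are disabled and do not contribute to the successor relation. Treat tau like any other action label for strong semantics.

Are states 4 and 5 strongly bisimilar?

Answer: NOT BISIMILAR

Analysis:
Bisimulation quotient by refinement:
  π0 = {{0,1,2,3,4,5,6,7}}
  π1 = {{0},{1,5},{2},{3,4},{6},{7}}
  π2 = {{0},{1,5},{2},{3},{4},{6},{7}}
stable after 3 split(s): 7 block(s)
4∈{4}, 5∈{1,5}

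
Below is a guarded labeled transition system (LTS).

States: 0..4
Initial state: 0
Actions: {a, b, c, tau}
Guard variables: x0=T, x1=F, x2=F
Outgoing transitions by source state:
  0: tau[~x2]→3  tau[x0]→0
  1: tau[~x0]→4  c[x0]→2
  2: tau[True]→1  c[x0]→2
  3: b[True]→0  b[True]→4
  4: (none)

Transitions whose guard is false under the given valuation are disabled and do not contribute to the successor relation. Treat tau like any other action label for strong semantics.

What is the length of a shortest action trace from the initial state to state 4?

Answer: 2

Trace:
Breadth-first toward 4:
  Layer 0: {0}
  Layer 1: {3}
  Layer 2: {4}
4 enters at depth 2; path tau·b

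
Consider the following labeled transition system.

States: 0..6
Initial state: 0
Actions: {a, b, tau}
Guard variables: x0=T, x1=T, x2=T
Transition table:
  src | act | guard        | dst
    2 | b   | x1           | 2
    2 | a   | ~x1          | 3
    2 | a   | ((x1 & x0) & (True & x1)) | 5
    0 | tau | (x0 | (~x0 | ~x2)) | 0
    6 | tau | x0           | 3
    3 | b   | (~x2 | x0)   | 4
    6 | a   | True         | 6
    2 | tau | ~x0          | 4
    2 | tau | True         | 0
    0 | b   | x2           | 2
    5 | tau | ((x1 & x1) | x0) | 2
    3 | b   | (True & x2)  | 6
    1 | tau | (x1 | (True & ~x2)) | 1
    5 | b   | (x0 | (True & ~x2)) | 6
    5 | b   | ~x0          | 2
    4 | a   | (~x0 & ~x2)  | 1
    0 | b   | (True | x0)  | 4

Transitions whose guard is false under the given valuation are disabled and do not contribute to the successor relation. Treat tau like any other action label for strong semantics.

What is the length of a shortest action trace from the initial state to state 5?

Answer: 2

Working:
Layered search for 5:
  Layer 0: {0}
  Layer 1: {2,4}
  Layer 2: {5}
5 enters at depth 2; path b·a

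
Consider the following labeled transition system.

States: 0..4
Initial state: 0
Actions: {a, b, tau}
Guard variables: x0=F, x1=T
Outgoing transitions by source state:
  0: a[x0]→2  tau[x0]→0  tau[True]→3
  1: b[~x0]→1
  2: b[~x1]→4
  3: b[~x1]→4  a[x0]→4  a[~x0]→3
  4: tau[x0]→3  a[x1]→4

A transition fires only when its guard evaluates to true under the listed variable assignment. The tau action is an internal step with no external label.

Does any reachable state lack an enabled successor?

Answer: DEADLOCK-FREE

Working:
Reach set: {0,3}
  0: tau→3  [1 out]
  3: a→3  [1 out]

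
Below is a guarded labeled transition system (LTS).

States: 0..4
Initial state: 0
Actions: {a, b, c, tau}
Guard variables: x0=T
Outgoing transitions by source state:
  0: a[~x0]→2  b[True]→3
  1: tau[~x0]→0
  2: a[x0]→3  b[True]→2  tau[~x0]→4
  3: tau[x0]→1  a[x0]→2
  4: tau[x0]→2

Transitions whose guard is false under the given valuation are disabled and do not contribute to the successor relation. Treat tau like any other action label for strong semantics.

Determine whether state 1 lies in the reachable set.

Guard filter leaves 6 enabled edge(s).
depth 0: {0}
depth 1: {3}  cumulative {0,3}
depth 2: {1,2}  cumulative {0,1,2,3}
Reach set: {0,1,2,3}
trace reaching 1: b·tau

Answer: REACHABLE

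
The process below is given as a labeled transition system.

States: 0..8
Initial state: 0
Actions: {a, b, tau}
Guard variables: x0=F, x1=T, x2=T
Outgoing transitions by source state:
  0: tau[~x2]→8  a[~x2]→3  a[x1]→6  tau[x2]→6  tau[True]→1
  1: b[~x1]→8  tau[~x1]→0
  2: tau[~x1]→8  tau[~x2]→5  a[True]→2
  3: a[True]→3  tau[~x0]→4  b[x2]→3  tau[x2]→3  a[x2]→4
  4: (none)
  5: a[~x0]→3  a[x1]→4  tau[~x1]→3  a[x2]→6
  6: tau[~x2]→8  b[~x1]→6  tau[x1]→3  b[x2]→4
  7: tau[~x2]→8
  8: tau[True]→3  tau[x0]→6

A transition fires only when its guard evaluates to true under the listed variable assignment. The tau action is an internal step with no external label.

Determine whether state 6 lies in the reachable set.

Answer: REACHABLE

Analysis:
Guard filter leaves 15 enabled edge(s).
L0 = {0}
L1 = {1,6}  total {0,1,6}
L2 = {3,4}  total {0,1,3,4,6}
R = {0,1,3,4,6}
witness 6: a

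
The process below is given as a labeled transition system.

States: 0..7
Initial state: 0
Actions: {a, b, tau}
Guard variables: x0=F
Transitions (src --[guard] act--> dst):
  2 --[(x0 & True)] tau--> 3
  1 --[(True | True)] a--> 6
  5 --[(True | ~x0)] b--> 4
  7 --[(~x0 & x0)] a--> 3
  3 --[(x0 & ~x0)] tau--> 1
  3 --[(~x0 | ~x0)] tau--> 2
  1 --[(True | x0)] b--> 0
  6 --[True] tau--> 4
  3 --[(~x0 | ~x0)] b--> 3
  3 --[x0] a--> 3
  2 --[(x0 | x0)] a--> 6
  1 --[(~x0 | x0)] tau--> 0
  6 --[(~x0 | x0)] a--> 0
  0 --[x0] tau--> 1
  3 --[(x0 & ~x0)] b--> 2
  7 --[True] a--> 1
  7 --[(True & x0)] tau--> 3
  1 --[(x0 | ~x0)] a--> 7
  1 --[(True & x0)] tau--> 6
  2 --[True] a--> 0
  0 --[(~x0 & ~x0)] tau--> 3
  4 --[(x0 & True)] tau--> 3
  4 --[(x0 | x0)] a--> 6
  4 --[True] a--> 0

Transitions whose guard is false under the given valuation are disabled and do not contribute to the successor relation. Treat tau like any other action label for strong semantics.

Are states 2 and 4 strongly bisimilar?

Answer: BISIMILAR

Working:
Compute ~ classes (split until stable):
  round 0: {{0,1,2,3,4,5,6,7}}
  round 1: {{0},{1},{2,4,7},{3},{5},{6}}
  round 2: {{0},{1},{2,4},{3},{5},{6},{7}}
Fixed point at round 3; 7 class(es).
[2]={2,4}  [4]={2,4}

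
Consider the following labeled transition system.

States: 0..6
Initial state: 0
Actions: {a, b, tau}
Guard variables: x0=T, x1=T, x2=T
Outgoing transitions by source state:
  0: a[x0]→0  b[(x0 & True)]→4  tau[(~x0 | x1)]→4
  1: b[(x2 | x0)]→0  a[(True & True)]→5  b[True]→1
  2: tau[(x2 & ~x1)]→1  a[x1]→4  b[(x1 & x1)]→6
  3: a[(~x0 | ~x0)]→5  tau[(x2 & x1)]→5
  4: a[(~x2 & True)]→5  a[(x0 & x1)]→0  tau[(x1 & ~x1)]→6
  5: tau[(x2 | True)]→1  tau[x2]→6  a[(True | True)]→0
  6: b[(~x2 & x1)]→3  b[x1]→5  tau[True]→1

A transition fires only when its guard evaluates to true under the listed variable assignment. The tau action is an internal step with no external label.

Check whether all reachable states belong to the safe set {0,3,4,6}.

Answer: INVARIANT HOLDS

Trace:
Allowed set {0,3,4,6}
Reach set: {0,4}
  0: ✓
  4: ✓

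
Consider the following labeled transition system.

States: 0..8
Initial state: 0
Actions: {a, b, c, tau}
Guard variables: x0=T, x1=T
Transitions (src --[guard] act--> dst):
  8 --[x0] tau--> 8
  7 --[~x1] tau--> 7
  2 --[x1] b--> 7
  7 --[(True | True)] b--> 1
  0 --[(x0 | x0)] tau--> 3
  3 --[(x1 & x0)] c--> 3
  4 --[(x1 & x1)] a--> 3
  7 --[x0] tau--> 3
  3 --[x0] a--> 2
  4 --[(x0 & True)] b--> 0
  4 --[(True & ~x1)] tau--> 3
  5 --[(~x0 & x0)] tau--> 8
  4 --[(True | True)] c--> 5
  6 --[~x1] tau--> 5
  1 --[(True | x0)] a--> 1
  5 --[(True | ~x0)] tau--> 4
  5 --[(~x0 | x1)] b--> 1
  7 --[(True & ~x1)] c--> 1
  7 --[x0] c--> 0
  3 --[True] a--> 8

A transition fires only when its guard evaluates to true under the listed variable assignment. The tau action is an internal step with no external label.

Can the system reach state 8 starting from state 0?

Answer: REACHABLE

Working:
15 transition(s) survive guard evaluation.
Layer 0: {0}
Layer 1: {3}  total {0,3}
Layer 2: {2,8}  total {0,2,3,8}
Layer 3: {7}  total {0,2,3,7,8}
Layer 4: {1}  total {0,1,2,3,7,8}
R = {0,1,2,3,7,8}
trace reaching 8: tau·a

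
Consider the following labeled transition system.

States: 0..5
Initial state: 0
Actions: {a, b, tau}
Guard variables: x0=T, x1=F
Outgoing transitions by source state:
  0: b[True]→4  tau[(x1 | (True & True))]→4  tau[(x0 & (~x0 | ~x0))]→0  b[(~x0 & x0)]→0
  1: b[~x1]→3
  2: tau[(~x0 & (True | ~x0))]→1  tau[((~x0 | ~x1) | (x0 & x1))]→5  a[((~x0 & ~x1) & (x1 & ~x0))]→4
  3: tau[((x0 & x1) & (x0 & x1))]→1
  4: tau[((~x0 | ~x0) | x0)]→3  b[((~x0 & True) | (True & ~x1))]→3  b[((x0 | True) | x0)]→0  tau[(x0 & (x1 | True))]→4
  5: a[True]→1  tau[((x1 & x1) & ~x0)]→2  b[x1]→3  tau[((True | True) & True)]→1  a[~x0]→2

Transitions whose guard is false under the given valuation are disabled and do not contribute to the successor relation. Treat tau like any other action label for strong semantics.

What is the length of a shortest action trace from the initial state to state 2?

Answer: UNREACHABLE

Working:
BFS to 2:
  depth 0: {0}
  depth 1: {4}
  depth 2: {3}
2 never appears.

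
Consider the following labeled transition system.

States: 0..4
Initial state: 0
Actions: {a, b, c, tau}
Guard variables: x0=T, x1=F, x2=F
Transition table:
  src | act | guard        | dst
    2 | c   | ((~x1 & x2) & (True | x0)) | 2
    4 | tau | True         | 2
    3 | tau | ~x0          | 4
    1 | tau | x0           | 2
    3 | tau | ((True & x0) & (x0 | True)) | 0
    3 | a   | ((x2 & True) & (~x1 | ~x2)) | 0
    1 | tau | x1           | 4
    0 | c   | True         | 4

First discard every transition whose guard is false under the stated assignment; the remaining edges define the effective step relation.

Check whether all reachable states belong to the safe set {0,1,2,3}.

Safe = {0,1,2,3}
R = {0,2,4}
  0: ok
  2: ok
  4: ✗ unsafe
counterexample path to 4: c

Answer: INVARIANT VIOLATED at state 4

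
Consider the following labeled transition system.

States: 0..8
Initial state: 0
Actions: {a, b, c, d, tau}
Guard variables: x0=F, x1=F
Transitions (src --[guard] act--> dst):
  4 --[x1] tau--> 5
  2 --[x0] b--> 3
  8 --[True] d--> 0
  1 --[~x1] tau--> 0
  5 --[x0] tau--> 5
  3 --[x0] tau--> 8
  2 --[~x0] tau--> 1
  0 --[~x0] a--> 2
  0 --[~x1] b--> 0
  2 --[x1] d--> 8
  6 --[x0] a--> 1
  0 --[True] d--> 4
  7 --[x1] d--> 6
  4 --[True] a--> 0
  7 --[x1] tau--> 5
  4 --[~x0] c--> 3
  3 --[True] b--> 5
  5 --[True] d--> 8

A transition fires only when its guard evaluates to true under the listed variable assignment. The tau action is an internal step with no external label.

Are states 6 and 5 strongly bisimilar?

Answer: NOT BISIMILAR

Trace:
Bisimulation quotient by refinement:
  P[0] = {{0,1,2,3,4,5,6,7,8}}
  P[1] = {{0},{1,2},{3},{4},{5,8},{6,7}}
  P[2] = {{0},{1},{2},{3},{4},{5},{6,7},{8}}
Fixed point at round 3; 8 class(es).
class of 6: {6,7}; class of 5: {5}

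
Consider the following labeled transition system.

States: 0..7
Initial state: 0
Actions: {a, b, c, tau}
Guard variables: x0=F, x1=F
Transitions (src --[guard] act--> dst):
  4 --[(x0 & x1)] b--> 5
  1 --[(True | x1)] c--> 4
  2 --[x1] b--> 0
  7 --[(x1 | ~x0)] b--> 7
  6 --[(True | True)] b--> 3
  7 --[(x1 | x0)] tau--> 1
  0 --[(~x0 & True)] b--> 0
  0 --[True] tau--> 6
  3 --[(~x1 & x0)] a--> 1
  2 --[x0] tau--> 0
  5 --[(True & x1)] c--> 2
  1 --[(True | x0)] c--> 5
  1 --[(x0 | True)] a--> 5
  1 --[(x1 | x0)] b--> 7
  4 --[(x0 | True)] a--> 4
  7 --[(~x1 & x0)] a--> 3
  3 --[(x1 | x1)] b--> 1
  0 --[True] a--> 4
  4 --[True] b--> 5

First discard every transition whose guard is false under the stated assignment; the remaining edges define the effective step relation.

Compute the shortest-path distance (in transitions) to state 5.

Breadth-first toward 5:
  L0 = {0}
  L1 = {4,6}
  L2 = {3,5}
5 enters at depth 2; path a·b

Answer: 2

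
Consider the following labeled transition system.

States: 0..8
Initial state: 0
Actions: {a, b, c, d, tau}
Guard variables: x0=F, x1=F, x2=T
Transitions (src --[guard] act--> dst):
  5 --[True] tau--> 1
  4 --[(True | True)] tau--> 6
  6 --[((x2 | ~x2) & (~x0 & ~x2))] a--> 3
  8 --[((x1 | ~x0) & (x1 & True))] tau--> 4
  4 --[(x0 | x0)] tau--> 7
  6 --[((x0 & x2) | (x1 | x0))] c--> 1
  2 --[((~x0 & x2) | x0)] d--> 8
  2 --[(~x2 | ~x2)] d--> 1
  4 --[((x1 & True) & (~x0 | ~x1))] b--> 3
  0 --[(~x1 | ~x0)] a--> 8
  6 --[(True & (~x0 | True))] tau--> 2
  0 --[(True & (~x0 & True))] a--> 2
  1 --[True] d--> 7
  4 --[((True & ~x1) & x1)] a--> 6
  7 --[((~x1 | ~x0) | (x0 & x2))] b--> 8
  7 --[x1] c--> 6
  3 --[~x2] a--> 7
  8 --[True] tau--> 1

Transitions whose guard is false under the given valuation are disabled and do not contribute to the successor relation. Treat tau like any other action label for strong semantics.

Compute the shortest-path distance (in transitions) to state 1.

Answer: 2

Trace:
BFS to 1:
  L0 = {0}
  L1 = {2,8}
  L2 = {1}
depth(1)=2, e.g. a·tau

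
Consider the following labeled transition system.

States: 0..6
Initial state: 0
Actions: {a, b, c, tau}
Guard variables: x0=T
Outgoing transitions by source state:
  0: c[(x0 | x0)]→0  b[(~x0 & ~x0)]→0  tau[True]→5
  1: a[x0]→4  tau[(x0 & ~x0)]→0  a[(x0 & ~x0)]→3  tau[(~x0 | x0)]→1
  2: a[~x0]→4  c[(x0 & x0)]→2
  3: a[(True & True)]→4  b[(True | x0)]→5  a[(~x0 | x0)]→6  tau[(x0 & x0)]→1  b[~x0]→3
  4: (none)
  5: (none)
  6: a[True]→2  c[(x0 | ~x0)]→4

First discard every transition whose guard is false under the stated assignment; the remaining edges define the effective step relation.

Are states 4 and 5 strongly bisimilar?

Compute ~ classes (split until stable):
  π0 = {{0,1,2,3,4,5,6}}
  π1 = {{0},{1},{2},{3},{4,5},{6}}
Fixed point at round 2; 6 class(es).
[4]={4,5}  [5]={4,5}

Answer: BISIMILAR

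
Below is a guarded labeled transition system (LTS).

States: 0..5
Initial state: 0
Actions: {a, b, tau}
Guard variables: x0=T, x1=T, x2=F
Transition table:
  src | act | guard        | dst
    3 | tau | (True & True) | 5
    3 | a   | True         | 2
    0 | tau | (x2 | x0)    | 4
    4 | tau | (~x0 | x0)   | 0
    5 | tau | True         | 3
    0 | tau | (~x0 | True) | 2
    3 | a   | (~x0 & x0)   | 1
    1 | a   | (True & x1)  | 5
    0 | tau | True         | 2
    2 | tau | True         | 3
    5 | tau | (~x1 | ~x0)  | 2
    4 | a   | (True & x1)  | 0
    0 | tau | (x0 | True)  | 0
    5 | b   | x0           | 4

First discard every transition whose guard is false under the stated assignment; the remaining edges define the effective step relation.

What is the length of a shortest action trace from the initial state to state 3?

Layered search for 3:
  depth 0: {0}
  depth 1: {2,4}
  depth 2: {3}
depth(3)=2, e.g. tau·tau

Answer: 2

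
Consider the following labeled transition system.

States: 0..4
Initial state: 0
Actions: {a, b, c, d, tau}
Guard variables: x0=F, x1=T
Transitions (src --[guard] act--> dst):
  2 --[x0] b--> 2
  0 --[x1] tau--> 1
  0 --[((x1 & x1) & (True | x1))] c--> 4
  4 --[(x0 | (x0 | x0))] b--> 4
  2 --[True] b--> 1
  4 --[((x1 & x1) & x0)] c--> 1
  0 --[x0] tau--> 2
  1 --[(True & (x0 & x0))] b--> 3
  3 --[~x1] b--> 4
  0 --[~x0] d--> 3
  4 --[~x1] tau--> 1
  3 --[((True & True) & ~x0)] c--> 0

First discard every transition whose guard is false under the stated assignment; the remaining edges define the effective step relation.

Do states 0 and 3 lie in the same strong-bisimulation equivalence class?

Answer: NOT BISIMILAR

Trace:
Refine partition for ~:
  π0 = {{0,1,2,3,4}}
  π1 = {{0},{1,4},{2},{3}}
4 equivalence class(es) (converged in 2)
class of 0: {0}; class of 3: {3}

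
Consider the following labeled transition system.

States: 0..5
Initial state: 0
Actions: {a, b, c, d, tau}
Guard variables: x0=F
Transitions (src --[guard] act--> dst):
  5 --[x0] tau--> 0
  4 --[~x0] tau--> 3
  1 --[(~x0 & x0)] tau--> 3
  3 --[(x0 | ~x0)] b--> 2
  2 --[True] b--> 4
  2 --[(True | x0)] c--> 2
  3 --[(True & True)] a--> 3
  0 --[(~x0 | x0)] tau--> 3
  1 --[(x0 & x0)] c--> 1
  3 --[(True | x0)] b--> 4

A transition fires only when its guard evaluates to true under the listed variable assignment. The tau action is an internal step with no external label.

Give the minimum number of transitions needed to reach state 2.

Answer: 2

Trace:
BFS to 2:
  depth 0: {0}
  depth 1: {3}
  depth 2: {2,4}
first hit 2 at d=2 via tau·b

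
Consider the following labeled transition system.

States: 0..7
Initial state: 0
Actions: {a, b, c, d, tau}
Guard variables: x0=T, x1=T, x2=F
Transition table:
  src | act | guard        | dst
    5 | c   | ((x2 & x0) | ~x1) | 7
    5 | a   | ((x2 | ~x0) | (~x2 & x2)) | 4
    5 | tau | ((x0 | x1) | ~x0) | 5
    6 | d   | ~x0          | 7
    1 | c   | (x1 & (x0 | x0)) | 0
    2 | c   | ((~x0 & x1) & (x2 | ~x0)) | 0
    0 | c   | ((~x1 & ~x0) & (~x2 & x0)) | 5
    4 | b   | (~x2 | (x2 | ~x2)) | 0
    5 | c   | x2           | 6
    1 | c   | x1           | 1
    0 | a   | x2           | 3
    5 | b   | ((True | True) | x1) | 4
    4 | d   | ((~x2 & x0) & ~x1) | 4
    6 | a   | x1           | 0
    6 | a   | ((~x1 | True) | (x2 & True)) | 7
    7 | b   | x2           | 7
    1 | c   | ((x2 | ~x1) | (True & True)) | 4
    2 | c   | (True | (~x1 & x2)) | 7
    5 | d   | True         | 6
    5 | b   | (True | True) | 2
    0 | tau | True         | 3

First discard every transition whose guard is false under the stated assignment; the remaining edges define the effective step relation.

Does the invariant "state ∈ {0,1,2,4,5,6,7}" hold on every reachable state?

Allowed set {0,1,2,4,5,6,7}
Reach set: {0,3}
  0: ✓
  3: VIOLATES
witness against invariant: tau → 3

Answer: INVARIANT VIOLATED at state 3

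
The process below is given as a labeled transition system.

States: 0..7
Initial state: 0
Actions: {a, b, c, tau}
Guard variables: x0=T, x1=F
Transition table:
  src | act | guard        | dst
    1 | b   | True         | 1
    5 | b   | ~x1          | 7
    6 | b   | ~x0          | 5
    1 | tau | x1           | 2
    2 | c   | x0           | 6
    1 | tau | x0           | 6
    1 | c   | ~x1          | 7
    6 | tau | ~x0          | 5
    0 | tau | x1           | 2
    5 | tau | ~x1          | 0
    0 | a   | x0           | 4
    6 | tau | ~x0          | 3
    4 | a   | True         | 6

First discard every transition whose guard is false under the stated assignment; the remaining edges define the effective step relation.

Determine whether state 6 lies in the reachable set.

Answer: REACHABLE

Working:
8 transition(s) survive guard evaluation.
depth 0: {0}
depth 1: {4}  now seen {0,4}
depth 2: {6}  now seen {0,4,6}
Reachable = {0,4,6}
trace reaching 6: a·a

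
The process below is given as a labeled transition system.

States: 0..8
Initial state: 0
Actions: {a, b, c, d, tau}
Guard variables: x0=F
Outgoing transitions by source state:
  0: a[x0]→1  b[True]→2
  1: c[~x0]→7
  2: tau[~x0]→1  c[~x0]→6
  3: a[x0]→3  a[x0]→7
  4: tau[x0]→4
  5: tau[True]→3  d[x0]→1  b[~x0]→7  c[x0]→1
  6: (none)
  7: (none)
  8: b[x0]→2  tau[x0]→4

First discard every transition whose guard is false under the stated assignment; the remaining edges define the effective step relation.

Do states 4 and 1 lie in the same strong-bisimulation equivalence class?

Answer: NOT BISIMILAR

Analysis:
Compute ~ classes (split until stable):
  π0 = {{0,1,2,3,4,5,6,7,8}}
  π1 = {{0},{1},{2},{3,4,6,7,8},{5}}
stable after 2 split(s): 5 block(s)
[4]={3,4,6,7,8}  [1]={1}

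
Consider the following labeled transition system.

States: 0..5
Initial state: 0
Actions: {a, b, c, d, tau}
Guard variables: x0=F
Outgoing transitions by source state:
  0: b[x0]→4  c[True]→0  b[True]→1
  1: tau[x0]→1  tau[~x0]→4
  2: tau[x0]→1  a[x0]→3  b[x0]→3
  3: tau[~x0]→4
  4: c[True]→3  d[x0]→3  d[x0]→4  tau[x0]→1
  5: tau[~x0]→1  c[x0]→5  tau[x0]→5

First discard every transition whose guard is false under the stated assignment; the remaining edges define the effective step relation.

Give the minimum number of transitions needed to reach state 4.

Answer: 2

Working:
Breadth-first toward 4:
  Layer 0: {0}
  Layer 1: {1}
  Layer 2: {4}
first hit 4 at d=2 via b·tau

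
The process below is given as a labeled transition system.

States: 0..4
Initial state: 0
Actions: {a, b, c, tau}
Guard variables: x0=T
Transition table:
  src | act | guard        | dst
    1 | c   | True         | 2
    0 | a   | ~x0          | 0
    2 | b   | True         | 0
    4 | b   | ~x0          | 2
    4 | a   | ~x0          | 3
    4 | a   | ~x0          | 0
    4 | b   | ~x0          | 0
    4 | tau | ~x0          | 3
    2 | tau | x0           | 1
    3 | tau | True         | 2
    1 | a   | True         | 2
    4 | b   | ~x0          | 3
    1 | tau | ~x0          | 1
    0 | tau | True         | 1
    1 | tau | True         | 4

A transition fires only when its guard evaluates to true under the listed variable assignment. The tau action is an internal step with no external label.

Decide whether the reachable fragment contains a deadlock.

Answer: DEADLOCK at state 4

Trace:
Reach set: {0,1,2,4}
  0: tau→1  [deg 1]
  1: a→2  c→2  tau→4  [deg 3]
  2: b→0  tau→1  [deg 2]
  4: ∅  [no exit]
witness 4: tau·tau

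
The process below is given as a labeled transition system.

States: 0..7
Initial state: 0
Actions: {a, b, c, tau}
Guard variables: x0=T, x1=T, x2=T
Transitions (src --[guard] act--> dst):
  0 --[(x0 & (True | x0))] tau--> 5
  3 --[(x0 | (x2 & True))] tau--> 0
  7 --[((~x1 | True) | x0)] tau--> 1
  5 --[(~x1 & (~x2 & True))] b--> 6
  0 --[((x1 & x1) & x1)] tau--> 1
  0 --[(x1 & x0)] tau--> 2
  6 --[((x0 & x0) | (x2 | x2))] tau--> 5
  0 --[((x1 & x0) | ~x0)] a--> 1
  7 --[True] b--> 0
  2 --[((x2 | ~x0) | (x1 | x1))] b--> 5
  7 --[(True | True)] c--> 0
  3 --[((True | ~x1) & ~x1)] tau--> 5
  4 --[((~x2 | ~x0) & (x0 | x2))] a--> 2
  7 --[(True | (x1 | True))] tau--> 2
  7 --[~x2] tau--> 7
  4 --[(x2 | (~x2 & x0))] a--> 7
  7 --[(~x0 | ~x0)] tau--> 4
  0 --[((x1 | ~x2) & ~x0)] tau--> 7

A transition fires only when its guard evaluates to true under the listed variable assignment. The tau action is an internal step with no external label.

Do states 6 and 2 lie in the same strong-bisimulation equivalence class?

Refine partition for ~:
  round 0: {{0,1,2,3,4,5,6,7}}
  round 1: {{0},{1,5},{2},{3,6},{4},{7}}
  round 2: {{0},{1,5},{2},{3},{4},{6},{7}}
Fixed point at round 3; 7 class(es).
[6]={6}  [2]={2}

Answer: NOT BISIMILAR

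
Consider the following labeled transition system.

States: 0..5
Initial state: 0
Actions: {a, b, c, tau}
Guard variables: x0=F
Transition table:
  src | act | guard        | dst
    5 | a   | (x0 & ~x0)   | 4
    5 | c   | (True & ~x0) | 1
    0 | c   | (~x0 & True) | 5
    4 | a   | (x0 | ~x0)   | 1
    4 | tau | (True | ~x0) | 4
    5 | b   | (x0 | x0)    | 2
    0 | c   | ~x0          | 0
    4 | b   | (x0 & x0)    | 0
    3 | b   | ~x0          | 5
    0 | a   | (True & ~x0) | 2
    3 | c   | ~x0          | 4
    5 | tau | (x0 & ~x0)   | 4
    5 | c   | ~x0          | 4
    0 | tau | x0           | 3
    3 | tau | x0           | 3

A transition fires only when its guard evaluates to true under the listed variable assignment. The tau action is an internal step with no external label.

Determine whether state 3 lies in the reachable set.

Answer: UNREACHABLE

Analysis:
9 transition(s) survive guard evaluation.
depth 0: {0}
depth 1: {2,5}  now seen {0,2,5}
depth 2: {1,4}  now seen {0,1,2,4,5}
Reachable = {0,1,2,4,5}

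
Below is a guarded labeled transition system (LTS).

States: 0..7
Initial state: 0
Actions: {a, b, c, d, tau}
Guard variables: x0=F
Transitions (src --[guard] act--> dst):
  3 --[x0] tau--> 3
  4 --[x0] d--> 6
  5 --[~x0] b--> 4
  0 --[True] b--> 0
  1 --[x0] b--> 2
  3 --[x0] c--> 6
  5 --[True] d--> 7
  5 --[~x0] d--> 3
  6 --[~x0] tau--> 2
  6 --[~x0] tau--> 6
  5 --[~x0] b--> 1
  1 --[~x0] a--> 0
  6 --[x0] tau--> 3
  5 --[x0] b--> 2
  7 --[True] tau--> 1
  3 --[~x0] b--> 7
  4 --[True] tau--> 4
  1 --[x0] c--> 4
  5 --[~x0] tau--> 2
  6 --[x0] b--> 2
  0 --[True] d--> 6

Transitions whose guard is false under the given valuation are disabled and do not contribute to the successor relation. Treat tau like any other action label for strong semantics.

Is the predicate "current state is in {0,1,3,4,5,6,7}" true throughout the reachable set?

Answer: INVARIANT VIOLATED at state 2

Analysis:
Safe = {0,1,3,4,5,6,7}
Reach set: {0,2,6}
  0: safe
  2: outside
  6: safe
reach 2 via d·tau — violates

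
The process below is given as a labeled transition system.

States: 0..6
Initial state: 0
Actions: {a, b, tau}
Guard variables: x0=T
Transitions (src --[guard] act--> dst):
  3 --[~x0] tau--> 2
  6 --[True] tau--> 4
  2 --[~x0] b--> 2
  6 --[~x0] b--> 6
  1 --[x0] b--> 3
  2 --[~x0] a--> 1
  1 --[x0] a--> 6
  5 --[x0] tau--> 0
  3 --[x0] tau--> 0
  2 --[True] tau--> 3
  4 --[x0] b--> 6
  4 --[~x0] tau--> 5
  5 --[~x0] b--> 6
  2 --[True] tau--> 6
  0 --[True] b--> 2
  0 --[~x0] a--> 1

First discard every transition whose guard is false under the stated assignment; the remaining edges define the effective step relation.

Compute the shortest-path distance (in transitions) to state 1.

BFS to 1:
  Layer 0: {0}
  Layer 1: {2}
  Layer 2: {3,6}
  Layer 3: {4}
1 never appears.

Answer: UNREACHABLE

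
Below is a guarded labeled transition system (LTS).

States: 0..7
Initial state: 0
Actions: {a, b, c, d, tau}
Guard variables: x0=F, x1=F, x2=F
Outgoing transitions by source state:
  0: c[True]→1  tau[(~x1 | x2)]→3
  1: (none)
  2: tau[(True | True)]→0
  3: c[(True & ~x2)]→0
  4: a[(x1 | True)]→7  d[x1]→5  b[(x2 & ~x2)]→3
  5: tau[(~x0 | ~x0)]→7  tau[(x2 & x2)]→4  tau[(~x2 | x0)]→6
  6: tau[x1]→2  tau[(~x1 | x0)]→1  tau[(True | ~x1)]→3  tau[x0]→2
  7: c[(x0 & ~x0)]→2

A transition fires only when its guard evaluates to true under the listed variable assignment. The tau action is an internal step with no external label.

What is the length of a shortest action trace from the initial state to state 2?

BFS to 2:
  L0 = {0}
  L1 = {1,3}
2 never appears.

Answer: UNREACHABLE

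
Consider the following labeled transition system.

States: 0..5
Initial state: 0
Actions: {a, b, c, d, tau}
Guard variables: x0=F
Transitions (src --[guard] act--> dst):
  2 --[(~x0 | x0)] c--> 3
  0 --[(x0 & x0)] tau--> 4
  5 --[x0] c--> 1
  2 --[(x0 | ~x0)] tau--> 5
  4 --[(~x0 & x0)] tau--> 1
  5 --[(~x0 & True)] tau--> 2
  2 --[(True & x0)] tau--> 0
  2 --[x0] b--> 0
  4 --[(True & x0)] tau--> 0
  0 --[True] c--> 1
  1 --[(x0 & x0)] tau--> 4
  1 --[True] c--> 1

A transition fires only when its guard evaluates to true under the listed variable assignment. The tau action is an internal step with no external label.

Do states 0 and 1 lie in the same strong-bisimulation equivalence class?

Refine partition for ~:
  P[0] = {{0,1,2,3,4,5}}
  P[1] = {{0,1},{2},{3,4},{5}}
Fixed point at round 2; 4 class(es).
class of 0: {0,1}; class of 1: {0,1}

Answer: BISIMILAR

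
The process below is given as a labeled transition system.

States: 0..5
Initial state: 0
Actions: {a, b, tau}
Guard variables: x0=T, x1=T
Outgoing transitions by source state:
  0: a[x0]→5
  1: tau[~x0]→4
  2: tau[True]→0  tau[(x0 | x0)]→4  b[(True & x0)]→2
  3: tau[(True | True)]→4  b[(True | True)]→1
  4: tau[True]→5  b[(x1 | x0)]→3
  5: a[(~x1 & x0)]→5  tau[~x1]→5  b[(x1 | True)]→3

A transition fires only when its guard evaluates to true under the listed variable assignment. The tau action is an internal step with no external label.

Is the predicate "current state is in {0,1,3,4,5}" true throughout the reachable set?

Answer: INVARIANT HOLDS

Working:
Allowed set {0,1,3,4,5}
Reachable = {0,1,3,4,5}
  0: ok
  1: ok
  3: ok
  4: ok
  5: ok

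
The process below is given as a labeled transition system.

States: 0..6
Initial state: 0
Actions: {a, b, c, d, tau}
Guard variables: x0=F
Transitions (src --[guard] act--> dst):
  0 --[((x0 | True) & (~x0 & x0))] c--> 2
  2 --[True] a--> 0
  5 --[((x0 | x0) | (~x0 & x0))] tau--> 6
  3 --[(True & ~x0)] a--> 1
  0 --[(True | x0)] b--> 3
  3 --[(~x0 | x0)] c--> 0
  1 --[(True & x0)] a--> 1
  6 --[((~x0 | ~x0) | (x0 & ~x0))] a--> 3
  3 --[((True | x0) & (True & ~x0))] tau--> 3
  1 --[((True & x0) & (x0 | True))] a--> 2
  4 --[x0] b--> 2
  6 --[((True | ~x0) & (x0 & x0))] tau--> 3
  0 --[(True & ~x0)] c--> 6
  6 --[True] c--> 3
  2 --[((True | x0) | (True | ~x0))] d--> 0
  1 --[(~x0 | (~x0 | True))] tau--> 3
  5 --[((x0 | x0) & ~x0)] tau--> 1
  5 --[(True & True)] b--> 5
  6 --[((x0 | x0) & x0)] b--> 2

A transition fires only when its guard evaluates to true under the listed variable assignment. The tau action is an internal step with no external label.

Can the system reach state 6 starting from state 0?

11 transition(s) survive guard evaluation.
Layer 0: {0}
Layer 1: {3,6}  cumulative {0,3,6}
Layer 2: {1}  cumulative {0,1,3,6}
R = {0,1,3,6}
witness 6: c

Answer: REACHABLE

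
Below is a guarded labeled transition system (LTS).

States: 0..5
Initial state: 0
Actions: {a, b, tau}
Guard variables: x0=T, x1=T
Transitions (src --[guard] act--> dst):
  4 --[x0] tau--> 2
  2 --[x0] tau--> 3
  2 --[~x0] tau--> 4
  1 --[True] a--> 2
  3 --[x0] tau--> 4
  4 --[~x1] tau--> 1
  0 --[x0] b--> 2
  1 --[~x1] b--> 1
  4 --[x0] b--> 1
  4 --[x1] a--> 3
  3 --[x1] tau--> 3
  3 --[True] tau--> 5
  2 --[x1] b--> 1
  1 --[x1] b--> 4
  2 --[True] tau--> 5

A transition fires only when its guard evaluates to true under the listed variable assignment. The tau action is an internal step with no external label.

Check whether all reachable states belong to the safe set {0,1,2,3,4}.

Inv-set: {0,1,2,3,4}
Reach set: {0,1,2,3,4,5}
  0: ok
  1: ok
  2: ok
  3: ok
  4: ok
  5: VIOLATES
reach 5 via b·tau — violates

Answer: INVARIANT VIOLATED at state 5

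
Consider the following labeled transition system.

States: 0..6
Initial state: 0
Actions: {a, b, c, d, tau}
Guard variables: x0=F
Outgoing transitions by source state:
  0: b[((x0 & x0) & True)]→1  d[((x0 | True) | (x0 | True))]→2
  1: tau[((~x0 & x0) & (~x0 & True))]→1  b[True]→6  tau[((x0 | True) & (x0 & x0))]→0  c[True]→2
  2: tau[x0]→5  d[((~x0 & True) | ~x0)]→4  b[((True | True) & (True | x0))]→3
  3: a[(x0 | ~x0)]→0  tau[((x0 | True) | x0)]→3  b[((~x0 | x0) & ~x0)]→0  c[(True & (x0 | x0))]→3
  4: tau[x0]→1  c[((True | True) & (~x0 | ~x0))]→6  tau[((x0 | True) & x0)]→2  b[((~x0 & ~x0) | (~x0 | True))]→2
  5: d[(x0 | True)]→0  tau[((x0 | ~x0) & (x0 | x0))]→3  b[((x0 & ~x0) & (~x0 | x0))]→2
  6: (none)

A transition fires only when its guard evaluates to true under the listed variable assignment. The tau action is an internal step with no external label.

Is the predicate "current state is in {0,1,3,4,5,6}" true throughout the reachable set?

Answer: INVARIANT VIOLATED at state 2

Analysis:
Inv-set: {0,1,3,4,5,6}
Reach set: {0,2,3,4,6}
  0: ✓
  2: outside
  3: ✓
  4: ✓
  6: ✓
reach 2 via d — violates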